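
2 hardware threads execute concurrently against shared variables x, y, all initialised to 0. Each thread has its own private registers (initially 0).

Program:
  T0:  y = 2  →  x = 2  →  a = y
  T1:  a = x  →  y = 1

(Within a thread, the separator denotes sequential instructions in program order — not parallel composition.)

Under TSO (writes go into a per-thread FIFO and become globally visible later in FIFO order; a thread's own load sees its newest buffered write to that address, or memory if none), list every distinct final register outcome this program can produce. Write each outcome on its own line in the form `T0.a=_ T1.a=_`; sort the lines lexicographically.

T0.a=1 T1.a=0
T0.a=1 T1.a=2
T0.a=2 T1.a=0
T0.a=2 T1.a=2

outcome vector order: (T0.a,T1.a)
|TSO outcomes| = 4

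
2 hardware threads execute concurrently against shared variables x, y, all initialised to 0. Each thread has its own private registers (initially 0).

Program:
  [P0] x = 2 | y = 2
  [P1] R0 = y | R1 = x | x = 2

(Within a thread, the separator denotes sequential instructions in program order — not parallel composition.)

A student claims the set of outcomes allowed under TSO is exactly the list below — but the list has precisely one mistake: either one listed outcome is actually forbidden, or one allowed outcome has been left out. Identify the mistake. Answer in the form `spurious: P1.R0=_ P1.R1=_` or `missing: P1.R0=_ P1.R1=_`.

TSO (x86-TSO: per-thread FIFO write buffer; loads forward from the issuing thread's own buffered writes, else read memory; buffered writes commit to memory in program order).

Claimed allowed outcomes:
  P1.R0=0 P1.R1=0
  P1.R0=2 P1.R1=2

missing: P1.R0=0 P1.R1=2

outcome vector order: (P1.R0,P1.R1)
TSO: 3 outcomes — {<0 0> <0 2> <2 2>}
TSO∖claimed = {<0 2>}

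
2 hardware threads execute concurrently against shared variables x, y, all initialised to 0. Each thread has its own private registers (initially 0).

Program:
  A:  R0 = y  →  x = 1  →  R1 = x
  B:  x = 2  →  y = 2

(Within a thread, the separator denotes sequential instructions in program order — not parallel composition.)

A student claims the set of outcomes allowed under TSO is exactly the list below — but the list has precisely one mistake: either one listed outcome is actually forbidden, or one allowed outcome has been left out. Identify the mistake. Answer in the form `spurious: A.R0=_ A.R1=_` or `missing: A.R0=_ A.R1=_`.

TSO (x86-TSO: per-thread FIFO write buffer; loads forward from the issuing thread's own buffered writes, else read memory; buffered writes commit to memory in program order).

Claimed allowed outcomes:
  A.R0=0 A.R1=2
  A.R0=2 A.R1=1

missing: A.R0=0 A.R1=1

outcome vector order: (A.R0,A.R1)
under TSO → (0,1), (0,2), (2,1)
TSO∖claimed = {(0,1)}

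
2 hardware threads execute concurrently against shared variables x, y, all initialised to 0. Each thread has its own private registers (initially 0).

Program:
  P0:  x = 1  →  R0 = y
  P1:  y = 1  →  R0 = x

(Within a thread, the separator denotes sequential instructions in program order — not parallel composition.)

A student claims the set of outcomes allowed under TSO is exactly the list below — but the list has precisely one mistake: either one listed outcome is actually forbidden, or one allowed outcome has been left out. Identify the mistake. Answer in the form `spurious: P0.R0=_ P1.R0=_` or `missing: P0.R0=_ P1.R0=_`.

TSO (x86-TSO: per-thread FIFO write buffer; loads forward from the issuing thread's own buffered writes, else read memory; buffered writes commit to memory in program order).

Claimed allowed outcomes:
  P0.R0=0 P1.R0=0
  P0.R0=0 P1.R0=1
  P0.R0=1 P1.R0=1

missing: P0.R0=1 P1.R0=0

outcome vector order: (P0.R0,P1.R0)
TSO: 4 outcomes — {00 01 10 11}
TSO∖claimed = {10}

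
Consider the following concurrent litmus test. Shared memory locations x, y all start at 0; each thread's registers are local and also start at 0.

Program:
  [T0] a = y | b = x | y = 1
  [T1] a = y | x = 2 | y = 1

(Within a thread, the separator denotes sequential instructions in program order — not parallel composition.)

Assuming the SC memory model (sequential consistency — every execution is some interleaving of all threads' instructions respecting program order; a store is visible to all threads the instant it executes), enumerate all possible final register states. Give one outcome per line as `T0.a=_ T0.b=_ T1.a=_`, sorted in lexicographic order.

outcome vector order: (T0.a,T0.b,T1.a)
|SC outcomes| = 4

T0.a=0 T0.b=0 T1.a=0
T0.a=0 T0.b=0 T1.a=1
T0.a=0 T0.b=2 T1.a=0
T0.a=1 T0.b=2 T1.a=0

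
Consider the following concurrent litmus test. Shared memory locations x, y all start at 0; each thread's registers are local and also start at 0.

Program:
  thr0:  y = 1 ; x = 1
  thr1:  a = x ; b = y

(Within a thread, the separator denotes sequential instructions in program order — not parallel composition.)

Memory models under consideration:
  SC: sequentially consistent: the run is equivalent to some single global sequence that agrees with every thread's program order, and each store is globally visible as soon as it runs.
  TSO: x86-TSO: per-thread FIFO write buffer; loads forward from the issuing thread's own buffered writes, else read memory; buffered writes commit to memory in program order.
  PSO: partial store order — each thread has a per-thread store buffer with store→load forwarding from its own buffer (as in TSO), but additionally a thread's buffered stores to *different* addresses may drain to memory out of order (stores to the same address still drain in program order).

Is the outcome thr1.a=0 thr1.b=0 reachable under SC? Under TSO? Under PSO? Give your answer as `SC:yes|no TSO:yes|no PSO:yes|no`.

outcome vector order: (thr1.a,thr1.b)
SC (3): (0,0), (0,1), (1,1)
TSO (3): (0,0), (0,1), (1,1)
PSO (4): (0,0), (0,1), (1,0), (1,1)
target (0,0) ∈ {SC,TSO,PSO}

SC:yes TSO:yes PSO:yes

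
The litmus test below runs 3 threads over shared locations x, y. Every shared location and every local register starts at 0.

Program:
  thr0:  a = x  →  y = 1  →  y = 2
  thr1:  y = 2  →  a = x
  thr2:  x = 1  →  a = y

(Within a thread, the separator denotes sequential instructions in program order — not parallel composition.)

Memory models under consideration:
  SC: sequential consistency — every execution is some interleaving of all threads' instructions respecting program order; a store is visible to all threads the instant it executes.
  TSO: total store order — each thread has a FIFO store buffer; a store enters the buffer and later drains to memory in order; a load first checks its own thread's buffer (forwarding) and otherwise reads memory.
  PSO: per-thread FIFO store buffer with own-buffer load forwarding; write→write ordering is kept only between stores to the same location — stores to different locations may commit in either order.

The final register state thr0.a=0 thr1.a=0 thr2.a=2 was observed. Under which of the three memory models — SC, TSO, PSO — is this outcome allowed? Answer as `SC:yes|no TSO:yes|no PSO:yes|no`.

SC:yes TSO:yes PSO:yes

outcome vector order: (thr0.a,thr1.a,thr2.a)
SC: 10 outcomes — {001, 002, 010, 011, 012, 101, 102, 110, 111, 112}
TSO: 12 outcomes — {000, 001, 002, 010, 011, 012, 100, 101, 102, 110, 111, 112}
PSO: 12 outcomes — {000, 001, 002, 010, 011, 012, 100, 101, 102, 110, 111, 112}
target 002 ∈ {SC,TSO,PSO}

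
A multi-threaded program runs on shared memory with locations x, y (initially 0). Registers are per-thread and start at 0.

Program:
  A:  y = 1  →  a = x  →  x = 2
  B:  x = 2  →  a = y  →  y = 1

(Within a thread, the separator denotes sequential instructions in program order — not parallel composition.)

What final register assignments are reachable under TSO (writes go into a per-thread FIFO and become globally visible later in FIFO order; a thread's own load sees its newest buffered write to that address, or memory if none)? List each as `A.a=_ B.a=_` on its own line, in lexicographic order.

A.a=0 B.a=0
A.a=0 B.a=1
A.a=2 B.a=0
A.a=2 B.a=1

outcome vector order: (A.a,B.a)
|TSO outcomes| = 4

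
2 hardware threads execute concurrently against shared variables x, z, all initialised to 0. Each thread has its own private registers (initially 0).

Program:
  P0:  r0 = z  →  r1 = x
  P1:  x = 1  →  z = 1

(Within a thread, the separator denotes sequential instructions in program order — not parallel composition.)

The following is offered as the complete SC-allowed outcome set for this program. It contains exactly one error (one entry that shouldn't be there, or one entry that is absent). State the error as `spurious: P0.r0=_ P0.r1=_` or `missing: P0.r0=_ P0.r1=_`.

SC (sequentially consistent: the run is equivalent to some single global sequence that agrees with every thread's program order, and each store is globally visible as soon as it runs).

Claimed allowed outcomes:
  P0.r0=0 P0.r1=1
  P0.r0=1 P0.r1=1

outcome vector order: (P0.r0,P0.r1)
[SC] allowed = {<0 0>, <0 1>, <1 1>}
SC∖claimed = {<0 0>}

missing: P0.r0=0 P0.r1=0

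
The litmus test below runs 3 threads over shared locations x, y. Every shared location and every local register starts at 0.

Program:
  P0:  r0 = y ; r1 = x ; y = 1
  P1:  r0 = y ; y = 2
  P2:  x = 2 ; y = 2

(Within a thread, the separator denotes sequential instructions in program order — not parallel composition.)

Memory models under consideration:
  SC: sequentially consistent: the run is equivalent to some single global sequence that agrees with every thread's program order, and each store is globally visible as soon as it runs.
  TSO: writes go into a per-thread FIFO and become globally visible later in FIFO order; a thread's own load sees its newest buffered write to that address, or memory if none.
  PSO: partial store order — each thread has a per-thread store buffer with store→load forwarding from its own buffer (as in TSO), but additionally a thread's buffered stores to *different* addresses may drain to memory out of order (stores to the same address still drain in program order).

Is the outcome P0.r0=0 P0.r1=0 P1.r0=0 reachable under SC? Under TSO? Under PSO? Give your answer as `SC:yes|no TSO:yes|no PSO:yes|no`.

SC:yes TSO:yes PSO:yes

outcome vector order: (P0.r0,P0.r1,P1.r0)
SC: 10 outcomes — {(0,0,0); (0,0,1); (0,0,2); (0,2,0); (0,2,1); (0,2,2); (2,0,0); (2,2,0); (2,2,1); (2,2,2)}
TSO: 10 outcomes — {(0,0,0); (0,0,1); (0,0,2); (0,2,0); (0,2,1); (0,2,2); (2,0,0); (2,2,0); (2,2,1); (2,2,2)}
PSO: 12 outcomes — {(0,0,0); (0,0,1); (0,0,2); (0,2,0); (0,2,1); (0,2,2); (2,0,0); (2,0,1); (2,0,2); (2,2,0); (2,2,1); (2,2,2)}
target (0,0,0) ∈ {SC,TSO,PSO}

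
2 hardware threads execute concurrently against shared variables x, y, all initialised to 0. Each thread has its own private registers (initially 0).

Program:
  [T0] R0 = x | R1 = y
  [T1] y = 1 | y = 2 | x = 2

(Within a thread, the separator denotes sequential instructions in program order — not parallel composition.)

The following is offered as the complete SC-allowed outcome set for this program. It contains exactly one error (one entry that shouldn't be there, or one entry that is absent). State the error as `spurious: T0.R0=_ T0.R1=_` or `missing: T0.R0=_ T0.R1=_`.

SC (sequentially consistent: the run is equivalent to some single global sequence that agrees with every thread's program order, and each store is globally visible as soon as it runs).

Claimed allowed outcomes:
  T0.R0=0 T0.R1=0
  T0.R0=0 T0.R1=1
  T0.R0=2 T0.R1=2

missing: T0.R0=0 T0.R1=2

outcome vector order: (T0.R0,T0.R1)
under SC → 0/0, 0/1, 0/2, 2/2
SC∖claimed = {0/2}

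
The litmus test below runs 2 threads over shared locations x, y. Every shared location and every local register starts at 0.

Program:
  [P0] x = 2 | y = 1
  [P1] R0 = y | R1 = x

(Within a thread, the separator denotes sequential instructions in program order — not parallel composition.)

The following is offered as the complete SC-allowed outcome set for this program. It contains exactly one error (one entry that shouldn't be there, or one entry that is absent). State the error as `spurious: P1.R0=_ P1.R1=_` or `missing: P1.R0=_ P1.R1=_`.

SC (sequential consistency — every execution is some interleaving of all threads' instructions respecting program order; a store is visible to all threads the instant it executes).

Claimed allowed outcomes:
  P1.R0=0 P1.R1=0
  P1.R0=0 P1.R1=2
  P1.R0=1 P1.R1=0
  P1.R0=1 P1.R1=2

outcome vector order: (P1.R0,P1.R1)
under SC → 0/0, 0/2, 1/2
claimed∖SC = {1/0}

spurious: P1.R0=1 P1.R1=0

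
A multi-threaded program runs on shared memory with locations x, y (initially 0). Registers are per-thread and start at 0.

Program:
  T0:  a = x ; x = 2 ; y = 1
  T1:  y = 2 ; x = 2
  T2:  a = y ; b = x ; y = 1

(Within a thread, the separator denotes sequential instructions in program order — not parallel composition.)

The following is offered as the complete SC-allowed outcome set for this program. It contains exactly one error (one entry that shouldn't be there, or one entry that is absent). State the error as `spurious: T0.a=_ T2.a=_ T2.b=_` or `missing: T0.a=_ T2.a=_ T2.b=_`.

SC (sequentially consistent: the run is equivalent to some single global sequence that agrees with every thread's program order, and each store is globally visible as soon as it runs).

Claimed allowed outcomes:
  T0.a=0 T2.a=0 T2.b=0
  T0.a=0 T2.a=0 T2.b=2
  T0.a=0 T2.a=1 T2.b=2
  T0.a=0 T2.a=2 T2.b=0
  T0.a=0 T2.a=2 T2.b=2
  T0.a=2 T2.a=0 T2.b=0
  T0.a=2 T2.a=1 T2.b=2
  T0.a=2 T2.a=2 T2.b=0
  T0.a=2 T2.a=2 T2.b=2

missing: T0.a=2 T2.a=0 T2.b=2

outcome vector order: (T0.a,T2.a,T2.b)
under SC → 000, 002, 012, 020, 022, 200, 202, 212, 220, 222
SC∖claimed = {202}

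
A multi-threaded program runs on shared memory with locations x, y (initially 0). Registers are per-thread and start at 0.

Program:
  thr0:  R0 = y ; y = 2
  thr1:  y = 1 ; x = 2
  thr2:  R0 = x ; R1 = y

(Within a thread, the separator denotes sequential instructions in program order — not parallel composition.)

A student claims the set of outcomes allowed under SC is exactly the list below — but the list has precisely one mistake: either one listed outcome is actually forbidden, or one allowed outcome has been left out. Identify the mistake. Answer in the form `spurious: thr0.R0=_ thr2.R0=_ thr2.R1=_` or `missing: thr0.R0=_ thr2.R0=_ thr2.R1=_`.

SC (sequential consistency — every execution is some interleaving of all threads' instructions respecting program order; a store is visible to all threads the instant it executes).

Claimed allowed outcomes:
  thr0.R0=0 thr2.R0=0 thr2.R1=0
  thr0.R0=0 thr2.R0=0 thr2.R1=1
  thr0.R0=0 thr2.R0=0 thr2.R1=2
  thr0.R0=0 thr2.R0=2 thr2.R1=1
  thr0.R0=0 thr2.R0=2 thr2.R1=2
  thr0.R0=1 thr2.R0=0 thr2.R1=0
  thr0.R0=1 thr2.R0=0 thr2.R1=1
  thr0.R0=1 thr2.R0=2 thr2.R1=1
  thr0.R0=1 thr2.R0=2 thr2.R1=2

outcome vector order: (thr0.R0,thr2.R0,thr2.R1)
[SC] allowed = {(0,0,0); (0,0,1); (0,0,2); (0,2,1); (0,2,2); (1,0,0); (1,0,1); (1,0,2); (1,2,1); (1,2,2)}
SC∖claimed = {(1,0,2)}

missing: thr0.R0=1 thr2.R0=0 thr2.R1=2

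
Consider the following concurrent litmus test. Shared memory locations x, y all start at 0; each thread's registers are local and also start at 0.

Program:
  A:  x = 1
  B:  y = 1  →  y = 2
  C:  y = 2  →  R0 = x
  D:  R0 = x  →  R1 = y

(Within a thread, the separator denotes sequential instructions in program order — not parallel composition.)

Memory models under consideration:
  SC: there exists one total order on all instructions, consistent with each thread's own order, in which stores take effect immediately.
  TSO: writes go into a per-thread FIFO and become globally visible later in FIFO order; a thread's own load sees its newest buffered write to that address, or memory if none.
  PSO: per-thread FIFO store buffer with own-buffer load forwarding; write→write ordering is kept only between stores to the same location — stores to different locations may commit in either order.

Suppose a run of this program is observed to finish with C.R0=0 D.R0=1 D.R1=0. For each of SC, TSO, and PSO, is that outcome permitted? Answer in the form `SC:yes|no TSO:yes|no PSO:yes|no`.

outcome vector order: (C.R0,D.R0,D.R1)
[SC] allowed = {0/0/0 0/0/1 0/0/2 0/1/1 0/1/2 1/0/0 1/0/1 1/0/2 1/1/0 1/1/1 1/1/2}
[TSO] allowed = {0/0/0 0/0/1 0/0/2 0/1/0 0/1/1 0/1/2 1/0/0 1/0/1 1/0/2 1/1/0 1/1/1 1/1/2}
[PSO] allowed = {0/0/0 0/0/1 0/0/2 0/1/0 0/1/1 0/1/2 1/0/0 1/0/1 1/0/2 1/1/0 1/1/1 1/1/2}
target 0/1/0 ∈ {TSO,PSO}

SC:no TSO:yes PSO:yes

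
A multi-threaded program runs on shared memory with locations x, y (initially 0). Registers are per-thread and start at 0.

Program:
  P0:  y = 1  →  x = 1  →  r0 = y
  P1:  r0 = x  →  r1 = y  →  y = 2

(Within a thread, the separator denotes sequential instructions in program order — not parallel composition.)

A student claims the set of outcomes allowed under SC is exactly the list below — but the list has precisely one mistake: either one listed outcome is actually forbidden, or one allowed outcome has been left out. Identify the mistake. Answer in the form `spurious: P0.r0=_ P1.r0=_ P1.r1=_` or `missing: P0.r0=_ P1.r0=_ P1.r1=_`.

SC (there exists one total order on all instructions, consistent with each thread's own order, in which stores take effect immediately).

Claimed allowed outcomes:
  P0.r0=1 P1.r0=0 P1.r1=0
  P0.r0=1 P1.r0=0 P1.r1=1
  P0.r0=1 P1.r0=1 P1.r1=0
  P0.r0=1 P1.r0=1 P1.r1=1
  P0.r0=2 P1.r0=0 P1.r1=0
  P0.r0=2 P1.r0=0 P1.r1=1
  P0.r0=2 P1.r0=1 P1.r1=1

spurious: P0.r0=1 P1.r0=1 P1.r1=0

outcome vector order: (P0.r0,P1.r0,P1.r1)
[SC] allowed = {1/0/0 1/0/1 1/1/1 2/0/0 2/0/1 2/1/1}
claimed∖SC = {1/1/0}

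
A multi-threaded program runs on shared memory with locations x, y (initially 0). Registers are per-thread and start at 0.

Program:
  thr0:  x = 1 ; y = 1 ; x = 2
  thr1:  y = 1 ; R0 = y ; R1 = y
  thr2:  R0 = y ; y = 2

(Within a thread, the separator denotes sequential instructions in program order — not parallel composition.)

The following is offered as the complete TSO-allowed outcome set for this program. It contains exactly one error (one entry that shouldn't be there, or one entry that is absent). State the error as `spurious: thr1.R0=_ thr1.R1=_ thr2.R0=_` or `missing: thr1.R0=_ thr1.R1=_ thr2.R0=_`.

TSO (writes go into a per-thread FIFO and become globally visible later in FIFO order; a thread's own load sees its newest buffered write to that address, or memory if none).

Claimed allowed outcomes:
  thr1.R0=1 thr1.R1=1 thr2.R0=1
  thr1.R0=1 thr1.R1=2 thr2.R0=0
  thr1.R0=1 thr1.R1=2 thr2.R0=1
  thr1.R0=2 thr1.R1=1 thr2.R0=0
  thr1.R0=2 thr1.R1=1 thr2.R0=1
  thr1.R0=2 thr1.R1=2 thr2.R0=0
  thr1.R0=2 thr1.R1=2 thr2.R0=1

missing: thr1.R0=1 thr1.R1=1 thr2.R0=0

outcome vector order: (thr1.R0,thr1.R1,thr2.R0)
TSO: 8 outcomes — {1/1/0 1/1/1 1/2/0 1/2/1 2/1/0 2/1/1 2/2/0 2/2/1}
TSO∖claimed = {1/1/0}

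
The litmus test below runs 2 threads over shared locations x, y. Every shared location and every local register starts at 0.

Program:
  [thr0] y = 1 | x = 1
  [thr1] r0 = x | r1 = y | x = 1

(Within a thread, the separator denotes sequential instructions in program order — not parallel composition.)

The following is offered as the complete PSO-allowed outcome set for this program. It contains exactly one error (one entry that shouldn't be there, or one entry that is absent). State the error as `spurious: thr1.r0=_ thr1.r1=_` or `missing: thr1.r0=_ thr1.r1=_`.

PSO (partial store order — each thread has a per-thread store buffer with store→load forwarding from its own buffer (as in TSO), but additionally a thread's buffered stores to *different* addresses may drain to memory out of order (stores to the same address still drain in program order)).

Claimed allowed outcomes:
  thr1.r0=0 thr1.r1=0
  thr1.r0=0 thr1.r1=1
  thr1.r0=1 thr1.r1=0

outcome vector order: (thr1.r0,thr1.r1)
PSO: 4 outcomes — {(0,0), (0,1), (1,0), (1,1)}
PSO∖claimed = {(1,1)}

missing: thr1.r0=1 thr1.r1=1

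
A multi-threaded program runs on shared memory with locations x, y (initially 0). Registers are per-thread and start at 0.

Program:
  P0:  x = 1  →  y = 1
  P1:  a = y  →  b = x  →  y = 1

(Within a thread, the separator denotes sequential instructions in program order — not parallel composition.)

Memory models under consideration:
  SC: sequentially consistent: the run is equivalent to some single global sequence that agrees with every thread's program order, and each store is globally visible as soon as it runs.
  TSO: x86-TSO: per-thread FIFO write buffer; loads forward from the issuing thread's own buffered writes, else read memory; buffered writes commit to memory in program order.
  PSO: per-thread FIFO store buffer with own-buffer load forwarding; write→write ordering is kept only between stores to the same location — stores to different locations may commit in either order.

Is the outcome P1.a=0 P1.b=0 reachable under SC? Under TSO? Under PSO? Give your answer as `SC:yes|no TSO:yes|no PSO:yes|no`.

outcome vector order: (P1.a,P1.b)
SC (3): 00; 01; 11
TSO (3): 00; 01; 11
PSO (4): 00; 01; 10; 11
target 00 ∈ {SC,TSO,PSO}

SC:yes TSO:yes PSO:yes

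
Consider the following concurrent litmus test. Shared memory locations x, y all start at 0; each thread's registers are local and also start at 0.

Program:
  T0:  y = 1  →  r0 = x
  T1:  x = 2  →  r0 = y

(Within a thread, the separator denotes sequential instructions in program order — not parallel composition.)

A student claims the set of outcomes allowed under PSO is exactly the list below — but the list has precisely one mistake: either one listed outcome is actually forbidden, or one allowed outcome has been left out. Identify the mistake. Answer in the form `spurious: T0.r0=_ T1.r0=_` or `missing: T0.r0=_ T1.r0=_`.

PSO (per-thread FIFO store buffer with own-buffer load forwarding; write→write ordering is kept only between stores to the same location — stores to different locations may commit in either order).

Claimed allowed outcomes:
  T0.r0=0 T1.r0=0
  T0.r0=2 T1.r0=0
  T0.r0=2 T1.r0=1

outcome vector order: (T0.r0,T1.r0)
PSO: 4 outcomes — {0/0, 0/1, 2/0, 2/1}
PSO∖claimed = {0/1}

missing: T0.r0=0 T1.r0=1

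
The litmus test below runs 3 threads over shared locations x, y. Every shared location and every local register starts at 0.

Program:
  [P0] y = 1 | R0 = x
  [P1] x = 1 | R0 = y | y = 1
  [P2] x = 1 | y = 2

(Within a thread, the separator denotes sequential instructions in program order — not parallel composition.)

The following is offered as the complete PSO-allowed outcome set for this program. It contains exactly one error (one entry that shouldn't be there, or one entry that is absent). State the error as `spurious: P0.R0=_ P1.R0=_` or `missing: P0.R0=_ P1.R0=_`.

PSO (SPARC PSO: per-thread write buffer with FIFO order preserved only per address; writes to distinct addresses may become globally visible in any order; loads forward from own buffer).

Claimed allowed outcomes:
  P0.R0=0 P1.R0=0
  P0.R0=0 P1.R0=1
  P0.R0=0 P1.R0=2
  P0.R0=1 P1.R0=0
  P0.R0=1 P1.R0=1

outcome vector order: (P0.R0,P1.R0)
under PSO → (0,0) (0,1) (0,2) (1,0) (1,1) (1,2)
PSO∖claimed = {(1,2)}

missing: P0.R0=1 P1.R0=2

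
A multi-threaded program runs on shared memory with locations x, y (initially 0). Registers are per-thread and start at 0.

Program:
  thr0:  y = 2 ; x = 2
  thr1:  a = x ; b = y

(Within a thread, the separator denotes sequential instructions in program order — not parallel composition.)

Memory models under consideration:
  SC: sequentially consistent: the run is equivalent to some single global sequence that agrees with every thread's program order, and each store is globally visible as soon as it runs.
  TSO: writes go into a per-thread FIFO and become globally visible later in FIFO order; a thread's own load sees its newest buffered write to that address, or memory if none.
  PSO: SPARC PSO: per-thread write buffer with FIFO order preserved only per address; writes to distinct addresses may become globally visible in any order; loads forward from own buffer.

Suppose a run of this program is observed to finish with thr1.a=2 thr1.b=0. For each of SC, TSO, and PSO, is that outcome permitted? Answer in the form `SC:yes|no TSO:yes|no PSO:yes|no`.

SC:no TSO:no PSO:yes

outcome vector order: (thr1.a,thr1.b)
SC: 3 outcomes — {<0 0>; <0 2>; <2 2>}
TSO: 3 outcomes — {<0 0>; <0 2>; <2 2>}
PSO: 4 outcomes — {<0 0>; <0 2>; <2 0>; <2 2>}
target <2 0> ∈ {PSO}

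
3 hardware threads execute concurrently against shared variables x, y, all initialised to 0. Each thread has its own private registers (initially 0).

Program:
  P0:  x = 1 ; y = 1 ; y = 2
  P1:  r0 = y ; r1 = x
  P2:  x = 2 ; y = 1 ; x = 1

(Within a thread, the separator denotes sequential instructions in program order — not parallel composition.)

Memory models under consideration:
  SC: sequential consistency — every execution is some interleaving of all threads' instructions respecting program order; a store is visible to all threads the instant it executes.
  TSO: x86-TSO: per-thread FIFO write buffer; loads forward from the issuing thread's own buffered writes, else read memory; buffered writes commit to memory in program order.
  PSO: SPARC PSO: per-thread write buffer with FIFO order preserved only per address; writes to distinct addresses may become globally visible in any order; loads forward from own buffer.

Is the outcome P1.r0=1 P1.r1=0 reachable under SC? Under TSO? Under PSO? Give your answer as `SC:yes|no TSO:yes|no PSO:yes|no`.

SC:no TSO:no PSO:yes

outcome vector order: (P1.r0,P1.r1)
SC (7): 00; 01; 02; 11; 12; 21; 22
TSO (7): 00; 01; 02; 11; 12; 21; 22
PSO (9): 00; 01; 02; 10; 11; 12; 20; 21; 22
target 10 ∈ {PSO}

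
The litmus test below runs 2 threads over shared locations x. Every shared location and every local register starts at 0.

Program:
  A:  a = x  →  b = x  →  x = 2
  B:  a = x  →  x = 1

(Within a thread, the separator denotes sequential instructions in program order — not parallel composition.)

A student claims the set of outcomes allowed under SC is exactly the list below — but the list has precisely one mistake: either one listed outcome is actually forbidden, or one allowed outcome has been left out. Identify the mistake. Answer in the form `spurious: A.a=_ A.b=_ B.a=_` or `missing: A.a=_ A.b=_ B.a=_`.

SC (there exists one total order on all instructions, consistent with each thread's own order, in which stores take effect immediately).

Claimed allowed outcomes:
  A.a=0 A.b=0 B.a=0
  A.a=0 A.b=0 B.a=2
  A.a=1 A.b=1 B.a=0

missing: A.a=0 A.b=1 B.a=0

outcome vector order: (A.a,A.b,B.a)
SC: 4 outcomes — {0/0/0, 0/0/2, 0/1/0, 1/1/0}
SC∖claimed = {0/1/0}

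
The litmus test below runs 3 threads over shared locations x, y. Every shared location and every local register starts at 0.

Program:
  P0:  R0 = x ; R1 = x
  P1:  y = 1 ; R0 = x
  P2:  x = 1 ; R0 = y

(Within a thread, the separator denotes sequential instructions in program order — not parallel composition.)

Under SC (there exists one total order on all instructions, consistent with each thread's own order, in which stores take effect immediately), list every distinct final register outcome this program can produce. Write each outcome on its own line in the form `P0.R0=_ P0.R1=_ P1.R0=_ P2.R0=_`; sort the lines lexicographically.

P0.R0=0 P0.R1=0 P1.R0=0 P2.R0=1
P0.R0=0 P0.R1=0 P1.R0=1 P2.R0=0
P0.R0=0 P0.R1=0 P1.R0=1 P2.R0=1
P0.R0=0 P0.R1=1 P1.R0=0 P2.R0=1
P0.R0=0 P0.R1=1 P1.R0=1 P2.R0=0
P0.R0=0 P0.R1=1 P1.R0=1 P2.R0=1
P0.R0=1 P0.R1=1 P1.R0=0 P2.R0=1
P0.R0=1 P0.R1=1 P1.R0=1 P2.R0=0
P0.R0=1 P0.R1=1 P1.R0=1 P2.R0=1

outcome vector order: (P0.R0,P0.R1,P1.R0,P2.R0)
|SC outcomes| = 9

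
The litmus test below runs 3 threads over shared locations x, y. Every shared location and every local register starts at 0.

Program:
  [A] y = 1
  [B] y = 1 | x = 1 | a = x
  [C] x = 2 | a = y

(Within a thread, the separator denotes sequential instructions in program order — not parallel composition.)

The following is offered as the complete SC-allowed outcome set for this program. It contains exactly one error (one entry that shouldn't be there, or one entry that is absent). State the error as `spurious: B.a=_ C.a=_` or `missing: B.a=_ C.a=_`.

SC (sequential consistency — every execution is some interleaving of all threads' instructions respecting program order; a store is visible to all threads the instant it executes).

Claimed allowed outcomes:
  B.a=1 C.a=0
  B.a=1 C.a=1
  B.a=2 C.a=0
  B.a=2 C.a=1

spurious: B.a=2 C.a=0

outcome vector order: (B.a,C.a)
SC (3): 1/0, 1/1, 2/1
claimed∖SC = {2/0}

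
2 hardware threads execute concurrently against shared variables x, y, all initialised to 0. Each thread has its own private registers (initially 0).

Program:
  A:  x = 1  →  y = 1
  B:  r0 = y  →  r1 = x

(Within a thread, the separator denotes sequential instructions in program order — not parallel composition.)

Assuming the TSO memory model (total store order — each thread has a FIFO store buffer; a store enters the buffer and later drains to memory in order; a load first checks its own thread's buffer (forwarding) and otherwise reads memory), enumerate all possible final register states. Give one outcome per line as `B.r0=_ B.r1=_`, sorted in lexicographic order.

outcome vector order: (B.r0,B.r1)
|TSO outcomes| = 3

B.r0=0 B.r1=0
B.r0=0 B.r1=1
B.r0=1 B.r1=1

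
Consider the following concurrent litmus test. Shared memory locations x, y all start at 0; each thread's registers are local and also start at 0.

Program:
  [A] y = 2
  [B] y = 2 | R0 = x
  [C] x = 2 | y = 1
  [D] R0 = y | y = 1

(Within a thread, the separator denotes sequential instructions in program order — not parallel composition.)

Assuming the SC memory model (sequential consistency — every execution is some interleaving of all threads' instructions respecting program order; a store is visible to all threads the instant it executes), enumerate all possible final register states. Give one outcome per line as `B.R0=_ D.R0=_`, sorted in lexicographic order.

outcome vector order: (B.R0,D.R0)
|SC outcomes| = 6

B.R0=0 D.R0=0
B.R0=0 D.R0=1
B.R0=0 D.R0=2
B.R0=2 D.R0=0
B.R0=2 D.R0=1
B.R0=2 D.R0=2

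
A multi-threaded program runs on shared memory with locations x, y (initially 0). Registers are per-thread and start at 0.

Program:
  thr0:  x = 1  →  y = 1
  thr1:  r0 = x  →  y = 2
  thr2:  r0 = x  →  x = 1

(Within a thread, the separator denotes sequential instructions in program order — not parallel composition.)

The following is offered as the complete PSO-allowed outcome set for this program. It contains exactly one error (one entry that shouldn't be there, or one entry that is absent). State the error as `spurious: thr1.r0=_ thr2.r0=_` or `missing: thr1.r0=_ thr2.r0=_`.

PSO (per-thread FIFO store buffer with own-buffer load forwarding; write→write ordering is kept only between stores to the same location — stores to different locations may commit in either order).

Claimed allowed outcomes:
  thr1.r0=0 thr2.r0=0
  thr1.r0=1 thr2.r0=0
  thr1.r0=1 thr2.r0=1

missing: thr1.r0=0 thr2.r0=1

outcome vector order: (thr1.r0,thr2.r0)
under PSO → (0,0), (0,1), (1,0), (1,1)
PSO∖claimed = {(0,1)}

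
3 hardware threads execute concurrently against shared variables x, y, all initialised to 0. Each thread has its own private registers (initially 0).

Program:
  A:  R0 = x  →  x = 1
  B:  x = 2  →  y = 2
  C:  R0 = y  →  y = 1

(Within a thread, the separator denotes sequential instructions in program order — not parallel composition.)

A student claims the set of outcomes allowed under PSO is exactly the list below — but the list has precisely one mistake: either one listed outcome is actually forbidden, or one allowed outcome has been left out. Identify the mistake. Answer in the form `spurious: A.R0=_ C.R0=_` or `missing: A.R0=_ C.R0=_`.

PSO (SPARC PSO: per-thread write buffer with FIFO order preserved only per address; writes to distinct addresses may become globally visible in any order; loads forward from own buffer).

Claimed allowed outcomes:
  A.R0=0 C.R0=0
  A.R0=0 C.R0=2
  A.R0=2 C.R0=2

outcome vector order: (A.R0,C.R0)
under PSO → 0/0 0/2 2/0 2/2
PSO∖claimed = {2/0}

missing: A.R0=2 C.R0=0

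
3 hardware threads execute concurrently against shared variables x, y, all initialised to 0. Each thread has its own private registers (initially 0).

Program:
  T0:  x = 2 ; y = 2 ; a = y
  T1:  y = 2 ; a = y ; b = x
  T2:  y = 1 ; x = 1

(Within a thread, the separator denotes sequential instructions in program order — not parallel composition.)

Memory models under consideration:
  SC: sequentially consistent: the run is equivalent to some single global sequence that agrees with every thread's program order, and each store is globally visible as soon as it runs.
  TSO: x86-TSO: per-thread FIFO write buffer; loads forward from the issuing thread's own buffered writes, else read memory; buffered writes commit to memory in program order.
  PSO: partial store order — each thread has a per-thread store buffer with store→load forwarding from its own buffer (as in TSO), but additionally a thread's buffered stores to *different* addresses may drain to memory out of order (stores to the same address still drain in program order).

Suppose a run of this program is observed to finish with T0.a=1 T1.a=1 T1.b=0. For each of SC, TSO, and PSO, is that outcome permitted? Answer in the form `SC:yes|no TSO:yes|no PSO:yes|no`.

outcome vector order: (T0.a,T1.a,T1.b)
under SC → 111 112 120 121 122 210 211 212 220 221 222
under TSO → 111 112 120 121 122 210 211 212 220 221 222
under PSO → 110 111 112 120 121 122 210 211 212 220 221 222
target 110 ∈ {PSO}

SC:no TSO:no PSO:yes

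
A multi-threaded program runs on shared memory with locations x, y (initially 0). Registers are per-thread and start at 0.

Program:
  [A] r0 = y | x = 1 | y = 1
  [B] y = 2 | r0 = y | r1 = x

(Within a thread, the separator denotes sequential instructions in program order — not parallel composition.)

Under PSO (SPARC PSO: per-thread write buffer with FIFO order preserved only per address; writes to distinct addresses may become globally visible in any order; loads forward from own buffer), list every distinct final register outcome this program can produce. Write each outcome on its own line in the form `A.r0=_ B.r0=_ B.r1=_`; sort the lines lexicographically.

outcome vector order: (A.r0,B.r0,B.r1)
|PSO outcomes| = 8

A.r0=0 B.r0=1 B.r1=0
A.r0=0 B.r0=1 B.r1=1
A.r0=0 B.r0=2 B.r1=0
A.r0=0 B.r0=2 B.r1=1
A.r0=2 B.r0=1 B.r1=0
A.r0=2 B.r0=1 B.r1=1
A.r0=2 B.r0=2 B.r1=0
A.r0=2 B.r0=2 B.r1=1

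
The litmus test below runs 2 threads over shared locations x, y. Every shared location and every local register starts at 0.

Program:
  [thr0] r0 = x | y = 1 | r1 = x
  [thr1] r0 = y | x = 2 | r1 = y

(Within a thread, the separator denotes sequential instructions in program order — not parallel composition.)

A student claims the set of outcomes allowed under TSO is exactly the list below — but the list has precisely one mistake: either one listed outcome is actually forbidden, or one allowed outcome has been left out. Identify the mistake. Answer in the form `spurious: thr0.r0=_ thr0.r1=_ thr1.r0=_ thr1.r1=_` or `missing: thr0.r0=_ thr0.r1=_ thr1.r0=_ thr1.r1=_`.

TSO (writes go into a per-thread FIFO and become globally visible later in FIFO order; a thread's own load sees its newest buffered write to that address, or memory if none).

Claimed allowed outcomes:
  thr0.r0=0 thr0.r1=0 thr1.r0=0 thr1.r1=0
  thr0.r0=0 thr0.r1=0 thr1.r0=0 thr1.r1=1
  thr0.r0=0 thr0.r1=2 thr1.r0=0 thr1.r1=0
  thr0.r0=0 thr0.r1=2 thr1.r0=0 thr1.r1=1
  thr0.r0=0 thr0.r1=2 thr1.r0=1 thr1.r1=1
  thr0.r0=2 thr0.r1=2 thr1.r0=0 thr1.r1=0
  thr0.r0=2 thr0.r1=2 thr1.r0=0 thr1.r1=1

missing: thr0.r0=0 thr0.r1=0 thr1.r0=1 thr1.r1=1

outcome vector order: (thr0.r0,thr0.r1,thr1.r0,thr1.r1)
TSO (8): 0000 0001 0011 0200 0201 0211 2200 2201
TSO∖claimed = {0011}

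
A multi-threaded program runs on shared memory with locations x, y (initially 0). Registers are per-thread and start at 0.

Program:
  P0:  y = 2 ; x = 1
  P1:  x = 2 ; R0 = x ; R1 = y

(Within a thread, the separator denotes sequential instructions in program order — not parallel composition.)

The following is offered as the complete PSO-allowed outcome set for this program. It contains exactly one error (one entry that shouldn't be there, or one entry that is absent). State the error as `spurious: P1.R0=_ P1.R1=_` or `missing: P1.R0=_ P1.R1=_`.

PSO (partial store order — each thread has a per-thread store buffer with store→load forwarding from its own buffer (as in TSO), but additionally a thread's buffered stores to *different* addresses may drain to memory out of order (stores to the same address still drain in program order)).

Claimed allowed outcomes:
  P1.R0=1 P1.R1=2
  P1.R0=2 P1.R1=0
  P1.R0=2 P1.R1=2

missing: P1.R0=1 P1.R1=0

outcome vector order: (P1.R0,P1.R1)
PSO: 4 outcomes — {10; 12; 20; 22}
PSO∖claimed = {10}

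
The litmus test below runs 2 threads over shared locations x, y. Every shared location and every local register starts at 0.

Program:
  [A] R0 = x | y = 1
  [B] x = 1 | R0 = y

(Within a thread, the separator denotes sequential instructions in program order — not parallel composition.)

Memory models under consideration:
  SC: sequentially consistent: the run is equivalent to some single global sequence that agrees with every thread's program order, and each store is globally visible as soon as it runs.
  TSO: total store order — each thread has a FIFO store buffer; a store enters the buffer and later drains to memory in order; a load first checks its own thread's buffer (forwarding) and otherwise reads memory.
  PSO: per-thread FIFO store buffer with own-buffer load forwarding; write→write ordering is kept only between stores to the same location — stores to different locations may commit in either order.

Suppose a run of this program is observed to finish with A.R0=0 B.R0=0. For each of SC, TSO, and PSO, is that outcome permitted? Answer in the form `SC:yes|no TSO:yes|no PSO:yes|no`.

outcome vector order: (A.R0,B.R0)
[SC] allowed = {<0 0> <0 1> <1 0> <1 1>}
[TSO] allowed = {<0 0> <0 1> <1 0> <1 1>}
[PSO] allowed = {<0 0> <0 1> <1 0> <1 1>}
target <0 0> ∈ {SC,TSO,PSO}

SC:yes TSO:yes PSO:yes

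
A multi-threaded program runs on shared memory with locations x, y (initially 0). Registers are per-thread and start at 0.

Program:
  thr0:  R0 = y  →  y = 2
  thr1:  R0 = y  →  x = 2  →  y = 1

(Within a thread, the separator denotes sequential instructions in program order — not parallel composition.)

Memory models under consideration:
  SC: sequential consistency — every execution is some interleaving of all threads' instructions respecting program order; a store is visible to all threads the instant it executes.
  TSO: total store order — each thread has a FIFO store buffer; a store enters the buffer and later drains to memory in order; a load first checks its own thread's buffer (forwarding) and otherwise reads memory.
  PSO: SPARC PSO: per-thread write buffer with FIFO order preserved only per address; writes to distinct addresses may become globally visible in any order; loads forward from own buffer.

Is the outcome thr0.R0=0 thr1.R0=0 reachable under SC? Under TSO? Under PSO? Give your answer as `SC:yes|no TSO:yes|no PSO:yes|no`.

outcome vector order: (thr0.R0,thr1.R0)
under SC → 00, 02, 10
under TSO → 00, 02, 10
under PSO → 00, 02, 10
target 00 ∈ {SC,TSO,PSO}

SC:yes TSO:yes PSO:yes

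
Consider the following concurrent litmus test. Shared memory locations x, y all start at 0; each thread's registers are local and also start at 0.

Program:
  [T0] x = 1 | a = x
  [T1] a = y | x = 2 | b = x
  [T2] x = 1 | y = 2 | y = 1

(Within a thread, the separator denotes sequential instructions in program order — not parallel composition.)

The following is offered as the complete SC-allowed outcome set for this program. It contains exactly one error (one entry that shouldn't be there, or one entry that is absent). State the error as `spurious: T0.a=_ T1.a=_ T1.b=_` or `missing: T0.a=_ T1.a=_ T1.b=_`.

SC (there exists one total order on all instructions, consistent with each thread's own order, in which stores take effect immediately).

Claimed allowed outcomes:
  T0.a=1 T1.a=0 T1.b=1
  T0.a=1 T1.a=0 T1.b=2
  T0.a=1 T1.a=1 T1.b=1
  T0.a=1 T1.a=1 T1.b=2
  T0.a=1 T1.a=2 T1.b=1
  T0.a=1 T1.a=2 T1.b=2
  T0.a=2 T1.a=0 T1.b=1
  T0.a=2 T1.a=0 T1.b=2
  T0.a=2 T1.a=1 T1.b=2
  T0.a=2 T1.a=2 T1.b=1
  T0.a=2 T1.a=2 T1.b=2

spurious: T0.a=2 T1.a=2 T1.b=1

outcome vector order: (T0.a,T1.a,T1.b)
under SC → (1,0,1) (1,0,2) (1,1,1) (1,1,2) (1,2,1) (1,2,2) (2,0,1) (2,0,2) (2,1,2) (2,2,2)
claimed∖SC = {(2,2,1)}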